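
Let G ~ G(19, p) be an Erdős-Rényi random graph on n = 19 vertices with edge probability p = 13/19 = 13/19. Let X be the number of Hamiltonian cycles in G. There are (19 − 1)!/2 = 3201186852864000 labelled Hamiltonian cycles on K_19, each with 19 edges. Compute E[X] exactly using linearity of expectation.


K_19 has (19 − 1)!/2 = 3201186852864000 labelled Hamiltonian cycles.
For each such Hamiltonian cycle H, let X_H = 1 if all 19 edges of H are present in G. Then P[X_H = 1] = p^{19} = (13/19)^{19} = 1461920290375446110677/1978419655660313589123979.
By linearity of expectation: E[X] = Σ_H E[X_H] = 3201186852864000 · p^{19} = 3201186852864000 · 1461920290375446110677/1978419655660313589123979 = 4679880013484999364018134658428928000/1978419655660313589123979.
Numerically: E[X] ≈ 2.37e+12.

E[X] = 3201186852864000 · (13/19)^{19} = 4679880013484999364018134658428928000/1978419655660313589123979 ≈ 2.37e+12.


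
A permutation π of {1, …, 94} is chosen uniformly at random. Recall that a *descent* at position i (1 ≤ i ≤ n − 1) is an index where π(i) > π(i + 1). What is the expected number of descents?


Write X = Σ X_I over i = 1, …, 93, with X_I the indicator of one descent.
There are 93 indicators.
For each fixed i, the pair (π(i), π(i+1)) is a uniformly random ordered pair of distinct values from {1, …, 94}; by symmetry P[π(i) > π(i+1)] = 1/2.
By linearity: E[X] = 93 · (1/2) = (94 − 1) · (1/2) = 93/2 ≈ 46.500000.

E[X] = 93/2 = 46.500000.


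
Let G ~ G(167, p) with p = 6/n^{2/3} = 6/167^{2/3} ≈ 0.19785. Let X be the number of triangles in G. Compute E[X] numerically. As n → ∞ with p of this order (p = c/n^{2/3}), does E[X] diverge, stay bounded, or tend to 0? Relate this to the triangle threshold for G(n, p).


Number of potential triangles: C(167, 3) = 762355.
Each occurs with probability p³ ≈ (0.19785)³ ≈ 7.7449891e-03.
By linearity: E[X] = C(167, 3)·p³ ≈ 762355 · 7.7449891e-03 ≈ 5904.43114.
Since α = 2/3 < 1, p = c/n^{2/3} ≫ 1/n is above the triangle threshold p ~ 1/n. Asymptotically E[X] ~ (c³/6)·n^{3(1−α)} = (6³/6)·n^{1} → ∞; triangles are abundant w.h.p.

E[X] ≈ 5904.43114; in regime p = Θ(1/n^{2/3}) E[X] diverges (above the triangle threshold p ~ 1/n).


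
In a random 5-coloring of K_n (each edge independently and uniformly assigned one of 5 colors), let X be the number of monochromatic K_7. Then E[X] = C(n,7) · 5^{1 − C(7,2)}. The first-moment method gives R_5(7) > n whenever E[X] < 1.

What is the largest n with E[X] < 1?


We need C(n, 7) · 5^{1 − 21} < 1, i.e. C(n, 7) < 5^{21 − 1} = 95367431640625.
Check values of n near the boundary:
  n = 334: C(334, 7) = 86359460961576; 86359460961576 < 95367431640625? YES
  n = 335: C(335, 7) = 88202498238195; 88202498238195 < 95367431640625? YES
  n = 336: C(336, 7) = 90079147136880; 90079147136880 < 95367431640625? YES
  n = 337: C(337, 7) = 91989916924632; 91989916924632 < 95367431640625? YES
  n = 338: C(338, 7) = 93935323022736; 93935323022736 < 95367431640625? YES
  n = 339: C(339, 7) = 95915887062372; 95915887062372 < 95367431640625? NO
  n = 340: C(340, 7) = 97932136940560; 97932136940560 < 95367431640625? NO
The largest n with C(n, 7) < 95367431640625 is n = 338 (where E[X] = 93935323022736/95367431640625 ≈ 0.98498). Hence R_5(7) > 338, i.e. R_5(7) ≥ 339.

Largest n = 338; hence R_5(7) > 338.


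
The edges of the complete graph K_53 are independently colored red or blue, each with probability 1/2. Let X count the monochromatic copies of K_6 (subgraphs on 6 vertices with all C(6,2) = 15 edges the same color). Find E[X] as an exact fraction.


Let X = Σ_S X_S over the C(53, 6) = 22957480 subsets S of size 6, where X_S = 1 if the K_6 on S is monochromatic.
For a fixed S, the K_6 on S has C(6, 2) = 15 edges. P[all 15 edges red] = (1/2)^15, and likewise for blue, so P[monochromatic] = 2·(1/2)^15 = 2^{1 − 15} = 1/16384.
Summing: E[X] = C(53, 6) · 2^{1 − 15} = 22957480 · 1/16384 = 2869685/2048.
Numerically: E[X] ≈ 1401.21338.

E[X] = C(53,6)·2^(1−C(6,2)) = 2869685/2048 ≈ 1401.21338.


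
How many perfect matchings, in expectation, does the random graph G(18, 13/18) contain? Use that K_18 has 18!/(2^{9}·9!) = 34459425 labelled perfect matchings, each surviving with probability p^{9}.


K_18 has 18!/(2^{9}·9!) = 34459425 labelled perfect matchings.
For each such perfect matching H, let X_H = 1 if all 9 edges of H are present in G. Then P[X_H = 1] = p^{9} = (13/18)^{9} = 10604499373/198359290368.
Summing the indicators: E[X] = Σ_H E[X_H] = 34459425 · p^{9} = 34459425 · 10604499373/198359290368 = 4511419145758525/2448880128.
Numerically: E[X] ≈ 1.84224e+06.

E[X] = 34459425 · (13/18)^{9} = 4511419145758525/2448880128 ≈ 1.84224e+06.


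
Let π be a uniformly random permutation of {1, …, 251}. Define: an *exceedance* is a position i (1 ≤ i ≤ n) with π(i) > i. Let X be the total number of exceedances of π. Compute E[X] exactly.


Write X = Σ_{i=1}^{251} X_i, where X_i = 1_{π(i) > i}.
For each fixed i, π(i) is uniform over {1, …, 251} (marginal of a uniform permutation), so P[π(i) > i] = (n − i)/n. Summing: Σ_{i=1}^{251} (n − i)/n = (0 + 1 + … + 250)/251 = 251(251 − 1)/(2·251) = (251 − 1)/2.
Hence E[X] = Σ_{i=1}^{251} (251 − i)/251 = 125 ≈ 125.000.

E[X] = 125 = 125.000.


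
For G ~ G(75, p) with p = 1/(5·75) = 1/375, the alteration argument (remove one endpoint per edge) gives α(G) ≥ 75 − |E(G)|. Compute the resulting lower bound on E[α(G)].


E[|E(G)|] = C(75, 2)·p = 2775 · (1/375) = 37/5.
E[α(G)] ≥ n − E[|E(G)|] = 75 − 37/5 = 338/5.
Numerically: ≈ 67.60000.
(This is only a lower bound; the true E[α(G)] may be larger.)

E[α(G)] ≥ 338/5 ≈ 67.60000.


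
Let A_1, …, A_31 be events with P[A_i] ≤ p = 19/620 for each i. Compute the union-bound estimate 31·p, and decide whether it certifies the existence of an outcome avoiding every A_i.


Union bound: P[∪_{i=1}^{31} A_i] ≤ Σ_i P[A_i] ≤ 31·p = 31·(19/620) = 19/20.
Numerically: 19/20 ≈ 0.95000.
Is 19/20 < 1? YES.
Since P[∪ A_i] ≤ 19/20 < 1, the complement has P[∩ A_i^c] ≥ 1 − 19/20 = 1/20 > 0, so some outcome avoids every A_i.

31·p = 19/20 ≈ 0.95000; existence CERTIFIED by the union bound.


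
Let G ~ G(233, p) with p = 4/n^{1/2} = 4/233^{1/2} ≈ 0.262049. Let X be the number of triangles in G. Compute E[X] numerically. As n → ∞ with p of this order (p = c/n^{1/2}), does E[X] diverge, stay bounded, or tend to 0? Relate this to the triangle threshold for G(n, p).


Number of potential triangles: C(233, 3) = 2081156.
Each occurs with probability p³ ≈ (0.262049)³ ≈ 1.79947614e-02.
By linearity: E[X] = C(233, 3)·p³ ≈ 2081156 · 1.79947614e-02 ≈ 37449.905648.
Since α = 1/2 < 1, p = c/n^{1/2} ≫ 1/n is above the triangle threshold p ~ 1/n. Asymptotically E[X] ~ (c³/6)·n^{3(1−α)} = (4³/6)·n^{1.5} → ∞; triangles are abundant w.h.p.

E[X] ≈ 37449.905648; in regime p = Θ(1/n^{1/2}) E[X] diverges (above the triangle threshold p ~ 1/n).


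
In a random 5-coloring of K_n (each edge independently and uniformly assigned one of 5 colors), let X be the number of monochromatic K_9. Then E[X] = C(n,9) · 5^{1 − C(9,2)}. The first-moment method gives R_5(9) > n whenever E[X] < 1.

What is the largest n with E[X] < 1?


We need C(n, 9) · 5^{1 − 36} < 1, i.e. C(n, 9) < 5^{36 − 1} = 2910383045673370361328125.
Check values of n near the boundary:
  n = 2170: C(2170, 9) = 2891746779868845075610510; 2891746779868845075610510 < 2910383045673370361328125? YES
  n = 2171: C(2171, 9) = 2903784578674959601827205; 2903784578674959601827205 < 2910383045673370361328125? YES
  n = 2172: C(2172, 9) = 2915866900084148060642020; 2915866900084148060642020 < 2910383045673370361328125? NO
  n = 2173: C(2173, 9) = 2927993888115921319674265; 2927993888115921319674265 < 2910383045673370361328125? NO
  n = 2174: C(2174, 9) = 2940165687188920530702934; 2940165687188920530702934 < 2910383045673370361328125? NO
The largest n with C(n, 9) < 2910383045673370361328125 is n = 2171 (where E[X] = 580756915734991920365441/582076609134674072265625 ≈ 0.99773). Hence R_5(9) > 2171, i.e. R_5(9) ≥ 2172.

Largest n = 2171; hence R_5(9) > 2171.


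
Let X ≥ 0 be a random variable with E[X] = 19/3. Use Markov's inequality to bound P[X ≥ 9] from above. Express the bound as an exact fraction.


μ = E[X] = 19/3, a = 9.
Markov: P[X ≥ 9] ≤ μ/a = (19/3)/9 = 19/27.
Numerically: ≈ 0.703704.
(Since a = 9 > μ = 6.333333, the bound 19/27 is < 1 and informative.)

P[X ≥ 9] ≤ 19/27 ≈ 0.703704.


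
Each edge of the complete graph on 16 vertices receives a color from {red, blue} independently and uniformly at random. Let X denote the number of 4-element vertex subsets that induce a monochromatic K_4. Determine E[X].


Let X = Σ_S X_S over the C(16, 4) = 1820 subsets S of size 4, where X_S = 1 if the K_4 on S is monochromatic.
For a fixed S, the K_4 on S has C(4, 2) = 6 edges. P[all 6 edges red] = (1/2)^6, and likewise for blue, so P[monochromatic] = 2·(1/2)^6 = 2^{1 − 6} = 1/32.
By linearity of expectation: E[X] = C(16, 4) · 2^{1 − 6} = 1820 · 1/32 = 455/8.
Numerically: E[X] ≈ 56.87500.

E[X] = C(16,4)·2^(1−C(4,2)) = 455/8 ≈ 56.87500.


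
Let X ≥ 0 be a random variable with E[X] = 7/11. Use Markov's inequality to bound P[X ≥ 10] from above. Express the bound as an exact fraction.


μ = E[X] = 7/11, a = 10.
Markov: P[X ≥ 10] ≤ μ/a = (7/11)/10 = 7/110.
Numerically: ≈ 0.064.
(Since a = 10 > μ = 0.636, the bound 7/110 is < 1 and informative.)

P[X ≥ 10] ≤ 7/110 ≈ 0.064.


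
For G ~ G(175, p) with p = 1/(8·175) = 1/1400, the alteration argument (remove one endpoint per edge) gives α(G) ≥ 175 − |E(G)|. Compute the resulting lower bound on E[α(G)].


E[|E(G)|] = C(175, 2)·p = 15225 · (1/1400) = 87/8.
E[α(G)] ≥ n − E[|E(G)|] = 175 − 87/8 = 1313/8.
Numerically: ≈ 164.12500.
(This is only a lower bound; the true E[α(G)] may be larger.)

E[α(G)] ≥ 1313/8 ≈ 164.12500.


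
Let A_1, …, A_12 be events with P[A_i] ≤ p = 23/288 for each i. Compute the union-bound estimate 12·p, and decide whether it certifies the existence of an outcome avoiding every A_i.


Union bound: P[∪_{i=1}^{12} A_i] ≤ Σ_i P[A_i] ≤ 12·p = 12·(23/288) = 23/24.
Numerically: 23/24 ≈ 0.958333.
Is 23/24 < 1? YES.
Since P[∪ A_i] ≤ 23/24 < 1, the complement has P[∩ A_i^c] ≥ 1 − 23/24 = 1/24 > 0, so some outcome avoids every A_i.

12·p = 23/24 ≈ 0.958333; existence CERTIFIED by the union bound.


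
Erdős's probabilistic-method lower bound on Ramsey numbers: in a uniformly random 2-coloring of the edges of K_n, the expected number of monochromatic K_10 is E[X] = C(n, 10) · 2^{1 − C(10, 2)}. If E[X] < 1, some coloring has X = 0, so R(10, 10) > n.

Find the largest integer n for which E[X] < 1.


We need C(n, 10) · 2^{1 − 45} < 1, i.e. C(n, 10) < 2^{45 − 1} = 17592186044416.
Check values of n near the boundary:
  n = 94: C(94, 10) = 9041256841903; 9041256841903 < 17592186044416? YES
  n = 95: C(95, 10) = 10104934117421; 10104934117421 < 17592186044416? YES
  n = 96: C(96, 10) = 11279926456656; 11279926456656 < 17592186044416? YES
  n = 97: C(97, 10) = 12576469727536; 12576469727536 < 17592186044416? YES
  n = 98: C(98, 10) = 14005614014756; 14005614014756 < 17592186044416? YES
  n = 99: C(99, 10) = 15579278510796; 15579278510796 < 17592186044416? YES
  n = 100: C(100, 10) = 17310309456440; 17310309456440 < 17592186044416? YES
  n = 101: C(101, 10) = 19212541264840; 19212541264840 < 17592186044416? NO
  n = 102: C(102, 10) = 21300860967540; 21300860967540 < 17592186044416? NO
  n = 103: C(103, 10) = 23591276125340; 23591276125340 < 17592186044416? NO
The largest n with C(n, 10) < 17592186044416 is n = 100 (where E[X] = 2163788682055/2199023255552 ≈ 0.9839772). Hence R(10, 10) > 100, i.e. R(10, 10) ≥ 101.

Largest n = 100; hence R(10, 10) > 100.


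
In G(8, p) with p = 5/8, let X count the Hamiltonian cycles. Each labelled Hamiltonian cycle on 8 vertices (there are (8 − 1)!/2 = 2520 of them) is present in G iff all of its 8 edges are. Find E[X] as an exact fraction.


K_8 has (8 − 1)!/2 = 2520 labelled Hamiltonian cycles.
For each such Hamiltonian cycle H, let X_H = 1 if all 8 edges of H are present in G. Then P[X_H = 1] = p^{8} = (5/8)^{8} = 390625/16777216.
Summing the indicators: E[X] = Σ_H E[X_H] = 2520 · p^{8} = 2520 · 390625/16777216 = 123046875/2097152.
Numerically: E[X] ≈ 58.7.

E[X] = 2520 · (5/8)^{8} = 123046875/2097152 ≈ 58.7.


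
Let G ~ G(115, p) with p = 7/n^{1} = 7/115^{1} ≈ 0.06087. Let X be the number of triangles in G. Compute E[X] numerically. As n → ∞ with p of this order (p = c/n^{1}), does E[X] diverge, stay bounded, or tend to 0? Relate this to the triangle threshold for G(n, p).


Number of potential triangles: C(115, 3) = 246905.
Each occurs with probability p³ ≈ (0.06087)³ ≈ 2.2552807e-04.
By linearity: E[X] = C(115, 3)·p³ ≈ 246905 · 2.2552807e-04 ≈ 55.68401.
Here α = 1, so p = 7/n is exactly at the triangle threshold p ~ 1/n. Asymptotically E[X] → c³/6 = 7³/6 = 343/6 ≈ 57.16667, a bounded constant. In this regime the triangle count is asymptotically Poisson(c³/6).

E[X] ≈ 55.68401; in regime p = Θ(1/n^{1}) E[X] stays bounded (at the triangle threshold p ~ 1/n).


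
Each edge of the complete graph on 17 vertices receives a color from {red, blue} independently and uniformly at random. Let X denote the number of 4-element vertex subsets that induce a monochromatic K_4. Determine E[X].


Let X = Σ_S X_S over the C(17, 4) = 2380 subsets S of size 4, where X_S = 1 if the K_4 on S is monochromatic.
For a fixed S, the K_4 on S has C(4, 2) = 6 edges. P[all 6 edges red] = (1/2)^6, and likewise for blue, so P[monochromatic] = 2·(1/2)^6 = 2^{1 − 6} = 1/32.
By linearity: E[X] = C(17, 4) · 2^{1 − 6} = 2380 · 1/32 = 595/8.
Numerically: E[X] ≈ 74.3750.

E[X] = C(17,4)·2^(1−C(4,2)) = 595/8 ≈ 74.3750.


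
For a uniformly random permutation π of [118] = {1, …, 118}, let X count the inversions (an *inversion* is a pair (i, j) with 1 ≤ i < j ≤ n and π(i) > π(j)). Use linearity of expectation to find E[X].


Write X = Σ X_I over the C(118, 2) = 6903 pairs i < j, with X_I the indicator of one inversion.
There are 6903 indicators.
For each fixed pair i < j, the values π(i) and π(j) are two distinct elements of {1, …, 118} in uniformly random order; by symmetry P[π(i) > π(j)] = 1/2.
By linearity: E[X] = 6903 · (1/2) = C(118, 2) · (1/2) = 6903/2 = 6903/2 ≈ 3451.5000.

E[X] = 6903/2 = 3451.5000.


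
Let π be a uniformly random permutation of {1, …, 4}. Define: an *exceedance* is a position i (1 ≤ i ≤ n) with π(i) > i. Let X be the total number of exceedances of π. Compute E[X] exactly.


Write X = Σ_{i=1}^{4} X_i, where X_i = 1_{π(i) > i}.
For each fixed i, π(i) is uniform over {1, …, 4} (marginal of a uniform permutation), so P[π(i) > i] = (n − i)/n. Summing: Σ_{i=1}^{4} (n − i)/n = (0 + 1 + … + 3)/4 = 4(4 − 1)/(2·4) = (4 − 1)/2.
Hence E[X] = Σ_{i=1}^{4} (4 − i)/4 = 3/2 ≈ 1.500.

E[X] = 3/2 = 1.500.


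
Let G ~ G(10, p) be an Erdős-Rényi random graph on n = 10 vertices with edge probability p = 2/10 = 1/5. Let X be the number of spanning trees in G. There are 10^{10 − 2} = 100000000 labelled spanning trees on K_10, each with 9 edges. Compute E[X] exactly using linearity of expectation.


K_10 has 10^{10 − 2} = 100000000 labelled spanning trees.
For each such spanning tree H, let X_H = 1 if all 9 edges of H are present in G. Then P[X_H = 1] = p^{9} = (1/5)^{9} = 1/1953125.
By linearity of expectation: E[X] = Σ_H E[X_H] = 100000000 · p^{9} = 100000000 · 1/1953125 = 256/5.
Numerically: E[X] ≈ 51.2.

E[X] = 100000000 · (1/5)^{9} = 256/5 ≈ 51.2.


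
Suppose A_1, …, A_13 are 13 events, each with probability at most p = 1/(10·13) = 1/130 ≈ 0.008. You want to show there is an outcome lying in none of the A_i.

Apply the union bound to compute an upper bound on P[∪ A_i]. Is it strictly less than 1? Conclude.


Union bound: P[∪_{i=1}^{13} A_i] ≤ Σ_i P[A_i] ≤ 13·p = 13·(1/130) = 1/10.
Numerically: 1/10 ≈ 0.100.
Is 1/10 < 1? YES.
Since P[∪ A_i] ≤ 1/10 < 1, the complement has P[∩ A_i^c] ≥ 1 − 1/10 = 9/10 > 0, so some outcome avoids every A_i.

13·p = 1/10 ≈ 0.100; existence CERTIFIED by the union bound.


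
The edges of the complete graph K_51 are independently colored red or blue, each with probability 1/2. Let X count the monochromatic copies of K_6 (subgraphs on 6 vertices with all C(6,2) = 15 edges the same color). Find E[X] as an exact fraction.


Let X = Σ_S X_S over the C(51, 6) = 18009460 subsets S of size 6, where X_S = 1 if the K_6 on S is monochromatic.
For a fixed S, the K_6 on S has C(6, 2) = 15 edges. P[all 15 edges red] = (1/2)^15, and likewise for blue, so P[monochromatic] = 2·(1/2)^15 = 2^{1 − 15} = 1/16384.
By linearity: E[X] = C(51, 6) · 2^{1 − 15} = 18009460 · 1/16384 = 4502365/4096.
Numerically: E[X] ≈ 1099.210205.

E[X] = C(51,6)·2^(1−C(6,2)) = 4502365/4096 ≈ 1099.210205.


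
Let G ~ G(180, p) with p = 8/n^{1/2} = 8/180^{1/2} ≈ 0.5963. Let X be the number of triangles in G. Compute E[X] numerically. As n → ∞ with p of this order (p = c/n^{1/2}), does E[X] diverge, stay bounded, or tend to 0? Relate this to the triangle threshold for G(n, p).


Number of potential triangles: C(180, 3) = 955860.
Each occurs with probability p³ ≈ (0.5963)³ ≈ 2.120124e-01.
By linearity: E[X] = C(180, 3)·p³ ≈ 955860 · 2.120124e-01 ≈ 202654.1451.
Since α = 1/2 < 1, p = c/n^{1/2} ≫ 1/n is above the triangle threshold p ~ 1/n. Asymptotically E[X] ~ (c³/6)·n^{3(1−α)} = (8³/6)·n^{1.5} → ∞; triangles are abundant w.h.p.

E[X] ≈ 202654.1451; in regime p = Θ(1/n^{1/2}) E[X] diverges (above the triangle threshold p ~ 1/n).


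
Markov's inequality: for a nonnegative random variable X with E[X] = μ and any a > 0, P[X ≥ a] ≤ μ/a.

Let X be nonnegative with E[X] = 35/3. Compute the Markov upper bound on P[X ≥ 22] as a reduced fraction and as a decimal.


μ = E[X] = 35/3, a = 22.
Markov: P[X ≥ 22] ≤ μ/a = (35/3)/22 = 35/66.
Numerically: ≈ 0.53030.
(Since a = 22 > μ = 11.66667, the bound 35/66 is < 1 and informative.)

P[X ≥ 22] ≤ 35/66 ≈ 0.53030.


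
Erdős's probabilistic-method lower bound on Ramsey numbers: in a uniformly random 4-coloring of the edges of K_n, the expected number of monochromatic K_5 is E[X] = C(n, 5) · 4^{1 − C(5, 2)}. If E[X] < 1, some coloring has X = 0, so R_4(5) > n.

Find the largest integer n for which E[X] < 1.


We need C(n, 5) · 4^{1 − 10} < 1, i.e. C(n, 5) < 4^{10 − 1} = 262144.
Check values of n near the boundary:
  n = 31: C(31, 5) = 169911; 169911 < 262144? YES
  n = 32: C(32, 5) = 201376; 201376 < 262144? YES
  n = 33: C(33, 5) = 237336; 237336 < 262144? YES
  n = 34: C(34, 5) = 278256; 278256 < 262144? NO
  n = 35: C(35, 5) = 324632; 324632 < 262144? NO
  n = 36: C(36, 5) = 376992; 376992 < 262144? NO
The largest n with C(n, 5) < 262144 is n = 33 (where E[X] = 29667/32768 ≈ 0.90536). Hence R_4(5) > 33, i.e. R_4(5) ≥ 34.

Largest n = 33; hence R_4(5) > 33.


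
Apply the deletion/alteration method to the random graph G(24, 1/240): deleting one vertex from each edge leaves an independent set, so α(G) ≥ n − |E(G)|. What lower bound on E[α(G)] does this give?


E[|E(G)|] = C(24, 2)·p = 276 · (1/240) = 23/20.
E[α(G)] ≥ n − E[|E(G)|] = 24 − 23/20 = 457/20.
Numerically: ≈ 22.850000.
(This is only a lower bound; the true E[α(G)] may be larger.)

E[α(G)] ≥ 457/20 ≈ 22.850000.


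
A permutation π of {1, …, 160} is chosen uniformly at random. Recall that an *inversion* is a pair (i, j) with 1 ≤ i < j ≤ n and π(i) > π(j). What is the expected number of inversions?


Write X = Σ X_I over the C(160, 2) = 12720 pairs i < j, with X_I the indicator of one inversion.
There are 12720 indicators.
For each fixed pair i < j, the values π(i) and π(j) are two distinct elements of {1, …, 160} in uniformly random order; by symmetry P[π(i) > π(j)] = 1/2.
By linearity: E[X] = 12720 · (1/2) = C(160, 2) · (1/2) = 12720/2 = 6360 ≈ 6360.0000.

E[X] = 6360 = 6360.0000.


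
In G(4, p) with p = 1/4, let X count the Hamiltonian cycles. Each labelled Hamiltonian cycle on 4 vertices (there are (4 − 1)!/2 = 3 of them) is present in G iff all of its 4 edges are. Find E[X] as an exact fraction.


K_4 has (4 − 1)!/2 = 3 labelled Hamiltonian cycles.
For each such Hamiltonian cycle H, let X_H = 1 if all 4 edges of H are present in G. Then P[X_H = 1] = p^{4} = (1/4)^{4} = 1/256.
Summing the indicators: E[X] = Σ_H E[X_H] = 3 · p^{4} = 3 · 1/256 = 3/256.
Numerically: E[X] ≈ 0.0117.

E[X] = 3 · (1/4)^{4} = 3/256 ≈ 0.0117.


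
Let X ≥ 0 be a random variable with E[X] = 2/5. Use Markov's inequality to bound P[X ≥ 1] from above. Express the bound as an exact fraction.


μ = E[X] = 2/5, a = 1.
Markov: P[X ≥ 1] ≤ μ/a = (2/5)/1 = 2/5.
Numerically: ≈ 0.400000.
(Since a = 1 > μ = 0.400000, the bound 2/5 is < 1 and informative.)

P[X ≥ 1] ≤ 2/5 ≈ 0.400000.


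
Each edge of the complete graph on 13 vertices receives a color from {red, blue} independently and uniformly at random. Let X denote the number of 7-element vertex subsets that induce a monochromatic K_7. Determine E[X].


Let X = Σ_S X_S over the C(13, 7) = 1716 subsets S of size 7, where X_S = 1 if the K_7 on S is monochromatic.
For a fixed S, the K_7 on S has C(7, 2) = 21 edges. P[all 21 edges red] = (1/2)^21, and likewise for blue, so P[monochromatic] = 2·(1/2)^21 = 2^{1 − 21} = 1/1048576.
By linearity of expectation: E[X] = C(13, 7) · 2^{1 − 21} = 1716 · 1/1048576 = 429/262144.
Numerically: E[X] ≈ 0.00164.

E[X] = C(13,7)·2^(1−C(7,2)) = 429/262144 ≈ 0.00164.


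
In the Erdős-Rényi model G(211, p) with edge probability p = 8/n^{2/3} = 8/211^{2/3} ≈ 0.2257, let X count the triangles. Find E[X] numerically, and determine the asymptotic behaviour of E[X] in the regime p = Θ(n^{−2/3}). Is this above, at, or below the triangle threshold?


Number of potential triangles: C(211, 3) = 1543465.
Each occurs with probability p³ ≈ (0.2257)³ ≈ 1.150019e-02.
By linearity: E[X] = C(211, 3)·p³ ≈ 1543465 · 1.150019e-02 ≈ 17750.1422.
Since α = 2/3 < 1, p = c/n^{2/3} ≫ 1/n is above the triangle threshold p ~ 1/n. Asymptotically E[X] ~ (c³/6)·n^{3(1−α)} = (8³/6)·n^{1} → ∞; triangles are abundant w.h.p.

E[X] ≈ 17750.1422; in regime p = Θ(1/n^{2/3}) E[X] diverges (above the triangle threshold p ~ 1/n).


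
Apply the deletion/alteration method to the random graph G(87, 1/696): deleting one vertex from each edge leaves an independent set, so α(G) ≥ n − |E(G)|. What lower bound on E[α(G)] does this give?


E[|E(G)|] = C(87, 2)·p = 3741 · (1/696) = 43/8.
E[α(G)] ≥ n − E[|E(G)|] = 87 − 43/8 = 653/8.
Numerically: ≈ 81.6250.
(This is only a lower bound; the true E[α(G)] may be larger.)

E[α(G)] ≥ 653/8 ≈ 81.6250.


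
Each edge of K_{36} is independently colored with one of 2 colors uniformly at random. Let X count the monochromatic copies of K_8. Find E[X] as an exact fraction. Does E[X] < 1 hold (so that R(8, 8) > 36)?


E[X] = C(36, 8) · 2^{1 − 28} = 30260340 · 2^{−27} = 30260340/134217728.
As a reduced fraction: E[X] = 7565085/33554432 ≈ 0.2254571.
Is E[X] < 1? YES.
Since E[X] < 1, there exists a 2-coloring of K_{36} with no monochromatic K_8; hence R(8, 8) > 36.

E[X] = 7565085/33554432 ≈ 0.2254571; E[X] < 1, so R(8, 8) > 36.


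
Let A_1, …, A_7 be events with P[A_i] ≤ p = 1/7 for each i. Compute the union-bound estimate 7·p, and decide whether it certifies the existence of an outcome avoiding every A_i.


Union bound: P[∪_{i=1}^{7} A_i] ≤ Σ_i P[A_i] ≤ 7·p = 7·(1/7) = 1.
Numerically: 1 ≈ 1.0000000.
Is 1 < 1? NO.
Since the bound 1 is ≥ 1, the union bound is uninformative here; it does NOT by itself certify existence.

7·p = 1 ≈ 1.0000000; existence NOT certified by the union bound.


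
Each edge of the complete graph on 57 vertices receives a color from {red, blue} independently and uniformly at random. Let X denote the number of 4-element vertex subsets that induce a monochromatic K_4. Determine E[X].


Let X = Σ_S X_S over the C(57, 4) = 395010 subsets S of size 4, where X_S = 1 if the K_4 on S is monochromatic.
For a fixed S, the K_4 on S has C(4, 2) = 6 edges. P[all 6 edges red] = (1/2)^6, and likewise for blue, so P[monochromatic] = 2·(1/2)^6 = 2^{1 − 6} = 1/32.
Summing: E[X] = C(57, 4) · 2^{1 − 6} = 395010 · 1/32 = 197505/16.
Numerically: E[X] ≈ 12344.062500.

E[X] = C(57,4)·2^(1−C(4,2)) = 197505/16 ≈ 12344.062500.


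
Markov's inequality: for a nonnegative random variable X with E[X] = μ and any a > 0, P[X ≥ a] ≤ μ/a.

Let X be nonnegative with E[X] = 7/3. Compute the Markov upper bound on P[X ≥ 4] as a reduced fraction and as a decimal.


μ = E[X] = 7/3, a = 4.
Markov: P[X ≥ 4] ≤ μ/a = (7/3)/4 = 7/12.
Numerically: ≈ 0.583.
(Since a = 4 > μ = 2.333, the bound 7/12 is < 1 and informative.)

P[X ≥ 4] ≤ 7/12 ≈ 0.583.


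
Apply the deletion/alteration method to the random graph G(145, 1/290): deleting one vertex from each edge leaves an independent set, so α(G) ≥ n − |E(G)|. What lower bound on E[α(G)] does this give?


E[|E(G)|] = C(145, 2)·p = 10440 · (1/290) = 36.
E[α(G)] ≥ n − E[|E(G)|] = 145 − 36 = 109.
Numerically: ≈ 109.0000.
(This is only a lower bound; the true E[α(G)] may be larger.)

E[α(G)] ≥ 109 ≈ 109.0000.


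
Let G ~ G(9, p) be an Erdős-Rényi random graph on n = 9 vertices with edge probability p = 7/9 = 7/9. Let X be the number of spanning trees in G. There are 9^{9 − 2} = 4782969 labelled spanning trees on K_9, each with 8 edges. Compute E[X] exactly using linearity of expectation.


K_9 has 9^{9 − 2} = 4782969 labelled spanning trees.
For each such spanning tree H, let X_H = 1 if all 8 edges of H are present in G. Then P[X_H = 1] = p^{8} = (7/9)^{8} = 5764801/43046721.
By linearity of expectation: E[X] = Σ_H E[X_H] = 4782969 · p^{8} = 4782969 · 5764801/43046721 = 5764801/9.
Numerically: E[X] ≈ 640533.

E[X] = 4782969 · (7/9)^{8} = 5764801/9 ≈ 640533.


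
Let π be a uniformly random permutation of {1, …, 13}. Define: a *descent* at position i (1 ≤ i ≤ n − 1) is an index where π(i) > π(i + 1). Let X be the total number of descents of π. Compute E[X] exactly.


Write X = Σ X_I over i = 1, …, 12, with X_I the indicator of one descent.
There are 12 indicators.
For each fixed i, the pair (π(i), π(i+1)) is a uniformly random ordered pair of distinct values from {1, …, 13}; by symmetry P[π(i) > π(i+1)] = 1/2.
By linearity: E[X] = 12 · (1/2) = (13 − 1) · (1/2) = 6 ≈ 6.000000.

E[X] = 6 = 6.000000.


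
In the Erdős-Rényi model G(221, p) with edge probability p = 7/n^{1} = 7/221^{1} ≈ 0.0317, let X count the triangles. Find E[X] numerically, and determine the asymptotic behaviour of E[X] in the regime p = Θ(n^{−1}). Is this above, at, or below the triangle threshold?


Number of potential triangles: C(221, 3) = 1774630.
Each occurs with probability p³ ≈ (0.0317)³ ≈ 3.17773e-05.
By linearity: E[X] = C(221, 3)·p³ ≈ 1774630 · 3.17773e-05 ≈ 56.393.
Here α = 1, so p = 7/n is exactly at the triangle threshold p ~ 1/n. Asymptotically E[X] → c³/6 = 7³/6 = 343/6 ≈ 57.167, a bounded constant. In this regime the triangle count is asymptotically Poisson(c³/6).

E[X] ≈ 56.393; in regime p = Θ(1/n^{1}) E[X] stays bounded (at the triangle threshold p ~ 1/n).


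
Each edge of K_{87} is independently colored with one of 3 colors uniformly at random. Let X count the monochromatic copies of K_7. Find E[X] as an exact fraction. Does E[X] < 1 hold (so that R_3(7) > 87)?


E[X] = C(87, 7) · 3^{1 − 21} = 5843355957 · 3^{−20} = 5843355957/3486784401.
As a reduced fraction: E[X] = 72140197/43046721 ≈ 1.67586.
Is E[X] < 1? NO.
Since E[X] ≥ 1, the first-moment bound is inconclusive at n = 87; it does NOT by itself certify R_3(7) > 87.

E[X] = 72140197/43046721 ≈ 1.67586; E[X] ≥ 1; first-moment method inconclusive here.


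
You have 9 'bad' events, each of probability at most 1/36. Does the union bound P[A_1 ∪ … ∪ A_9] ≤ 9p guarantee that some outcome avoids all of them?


Union bound: P[∪_{i=1}^{9} A_i] ≤ Σ_i P[A_i] ≤ 9·p = 9·(1/36) = 1/4.
Numerically: 1/4 ≈ 0.25000.
Is 1/4 < 1? YES.
Since P[∪ A_i] ≤ 1/4 < 1, the complement has P[∩ A_i^c] ≥ 1 − 1/4 = 3/4 > 0, so some outcome avoids every A_i.

9·p = 1/4 ≈ 0.25000; existence CERTIFIED by the union bound.


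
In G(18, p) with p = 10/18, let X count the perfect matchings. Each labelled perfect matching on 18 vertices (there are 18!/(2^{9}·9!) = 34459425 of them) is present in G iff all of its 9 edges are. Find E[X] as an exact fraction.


K_18 has 18!/(2^{9}·9!) = 34459425 labelled perfect matchings.
For each such perfect matching H, let X_H = 1 if all 9 edges of H are present in G. Then P[X_H = 1] = p^{9} = (5/9)^{9} = 1953125/387420489.
Summing the indicators: E[X] = Σ_H E[X_H] = 34459425 · p^{9} = 34459425 · 1953125/387420489 = 830908203125/4782969.
Numerically: E[X] ≈ 1.7372e+05.

E[X] = 34459425 · (5/9)^{9} = 830908203125/4782969 ≈ 1.7372e+05.


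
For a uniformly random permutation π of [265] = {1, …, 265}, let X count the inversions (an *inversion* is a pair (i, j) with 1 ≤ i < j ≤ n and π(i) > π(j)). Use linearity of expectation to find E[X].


Write X = Σ X_I over the C(265, 2) = 34980 pairs i < j, with X_I the indicator of one inversion.
There are 34980 indicators.
For each fixed pair i < j, the values π(i) and π(j) are two distinct elements of {1, …, 265} in uniformly random order; by symmetry P[π(i) > π(j)] = 1/2.
By linearity: E[X] = 34980 · (1/2) = C(265, 2) · (1/2) = 34980/2 = 17490 ≈ 17490.000.

E[X] = 17490 = 17490.000.


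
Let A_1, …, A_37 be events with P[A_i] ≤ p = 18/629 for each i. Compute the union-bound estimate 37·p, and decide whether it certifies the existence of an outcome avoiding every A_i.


Union bound: P[∪_{i=1}^{37} A_i] ≤ Σ_i P[A_i] ≤ 37·p = 37·(18/629) = 18/17.
Numerically: 18/17 ≈ 1.0588235.
Is 18/17 < 1? NO.
Since the bound 18/17 is ≥ 1, the union bound is uninformative here; it does NOT by itself certify existence.

37·p = 18/17 ≈ 1.0588235; existence NOT certified by the union bound.


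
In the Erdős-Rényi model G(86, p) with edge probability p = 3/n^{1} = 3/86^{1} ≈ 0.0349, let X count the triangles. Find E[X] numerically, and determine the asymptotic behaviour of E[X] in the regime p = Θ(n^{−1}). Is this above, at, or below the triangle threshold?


Number of potential triangles: C(86, 3) = 102340.
Each occurs with probability p³ ≈ (0.0349)³ ≈ 4.24491e-05.
By linearity: E[X] = C(86, 3)·p³ ≈ 102340 · 4.24491e-05 ≈ 4.344.
Here α = 1, so p = 3/n is exactly at the triangle threshold p ~ 1/n. Asymptotically E[X] → c³/6 = 3³/6 = 9/2 ≈ 4.500, a bounded constant. In this regime the triangle count is asymptotically Poisson(c³/6).

E[X] ≈ 4.344; in regime p = Θ(1/n^{1}) E[X] stays bounded (at the triangle threshold p ~ 1/n).


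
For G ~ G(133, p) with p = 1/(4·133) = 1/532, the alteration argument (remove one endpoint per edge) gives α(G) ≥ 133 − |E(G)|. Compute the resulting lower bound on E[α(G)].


E[|E(G)|] = C(133, 2)·p = 8778 · (1/532) = 33/2.
E[α(G)] ≥ n − E[|E(G)|] = 133 − 33/2 = 233/2.
Numerically: ≈ 116.500000.
(This is only a lower bound; the true E[α(G)] may be larger.)

E[α(G)] ≥ 233/2 ≈ 116.500000.


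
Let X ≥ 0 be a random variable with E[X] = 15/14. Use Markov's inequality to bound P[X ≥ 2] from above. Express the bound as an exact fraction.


μ = E[X] = 15/14, a = 2.
Markov: P[X ≥ 2] ≤ μ/a = (15/14)/2 = 15/28.
Numerically: ≈ 0.5357.
(Since a = 2 > μ = 1.0714, the bound 15/28 is < 1 and informative.)

P[X ≥ 2] ≤ 15/28 ≈ 0.5357.


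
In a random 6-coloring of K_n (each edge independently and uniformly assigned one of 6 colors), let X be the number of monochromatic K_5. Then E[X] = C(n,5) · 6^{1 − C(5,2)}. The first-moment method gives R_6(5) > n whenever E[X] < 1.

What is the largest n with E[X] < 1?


We need C(n, 5) · 6^{1 − 10} < 1, i.e. C(n, 5) < 6^{10 − 1} = 10077696.
Check values of n near the boundary:
  n = 61: C(61, 5) = 5949147; 5949147 < 10077696? YES
  n = 62: C(62, 5) = 6471002; 6471002 < 10077696? YES
  n = 63: C(63, 5) = 7028847; 7028847 < 10077696? YES
  n = 64: C(64, 5) = 7624512; 7624512 < 10077696? YES
  n = 65: C(65, 5) = 8259888; 8259888 < 10077696? YES
  n = 66: C(66, 5) = 8936928; 8936928 < 10077696? YES
  n = 67: C(67, 5) = 9657648; 9657648 < 10077696? YES
  n = 68: C(68, 5) = 10424128; 10424128 < 10077696? NO
  n = 69: C(69, 5) = 11238513; 11238513 < 10077696? NO
The largest n with C(n, 5) < 10077696 is n = 67 (where E[X] = 67067/69984 ≈ 0.958). Hence R_6(5) > 67, i.e. R_6(5) ≥ 68.

Largest n = 67; hence R_6(5) > 67.


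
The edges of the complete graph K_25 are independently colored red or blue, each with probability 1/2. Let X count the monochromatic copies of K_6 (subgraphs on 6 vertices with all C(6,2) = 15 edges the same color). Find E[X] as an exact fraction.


Let X = Σ_S X_S over the C(25, 6) = 177100 subsets S of size 6, where X_S = 1 if the K_6 on S is monochromatic.
For a fixed S, the K_6 on S has C(6, 2) = 15 edges. P[all 15 edges red] = (1/2)^15, and likewise for blue, so P[monochromatic] = 2·(1/2)^15 = 2^{1 − 15} = 1/16384.
By linearity of expectation: E[X] = C(25, 6) · 2^{1 − 15} = 177100 · 1/16384 = 44275/4096.
Numerically: E[X] ≈ 10.809.

E[X] = C(25,6)·2^(1−C(6,2)) = 44275/4096 ≈ 10.809.


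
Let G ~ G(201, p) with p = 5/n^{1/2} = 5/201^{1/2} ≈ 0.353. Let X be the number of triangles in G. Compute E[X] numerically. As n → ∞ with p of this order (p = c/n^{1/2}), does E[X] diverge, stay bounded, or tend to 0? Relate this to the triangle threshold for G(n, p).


Number of potential triangles: C(201, 3) = 1333300.
Each occurs with probability p³ ≈ (0.353)³ ≈ 4.38648e-02.
By linearity: E[X] = C(201, 3)·p³ ≈ 1333300 · 4.38648e-02 ≈ 58484.907.
Since α = 1/2 < 1, p = c/n^{1/2} ≫ 1/n is above the triangle threshold p ~ 1/n. Asymptotically E[X] ~ (c³/6)·n^{3(1−α)} = (5³/6)·n^{1.5} → ∞; triangles are abundant w.h.p.

E[X] ≈ 58484.907; in regime p = Θ(1/n^{1/2}) E[X] diverges (above the triangle threshold p ~ 1/n).


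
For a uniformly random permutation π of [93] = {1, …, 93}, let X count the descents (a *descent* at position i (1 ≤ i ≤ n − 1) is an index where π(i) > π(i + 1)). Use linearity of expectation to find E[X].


Write X = Σ X_I over i = 1, …, 92, with X_I the indicator of one descent.
There are 92 indicators.
For each fixed i, the pair (π(i), π(i+1)) is a uniformly random ordered pair of distinct values from {1, …, 93}; by symmetry P[π(i) > π(i+1)] = 1/2.
By linearity: E[X] = 92 · (1/2) = (93 − 1) · (1/2) = 46 ≈ 46.0000.

E[X] = 46 = 46.0000.


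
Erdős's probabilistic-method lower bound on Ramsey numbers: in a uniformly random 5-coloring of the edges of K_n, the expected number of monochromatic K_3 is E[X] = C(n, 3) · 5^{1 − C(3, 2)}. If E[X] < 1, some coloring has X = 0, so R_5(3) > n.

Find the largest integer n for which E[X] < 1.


We need C(n, 3) · 5^{1 − 3} < 1, i.e. C(n, 3) < 5^{3 − 1} = 25.
Check values of n near the boundary:
  n = 3: C(3, 3) = 1; 1 < 25? YES
  n = 4: C(4, 3) = 4; 4 < 25? YES
  n = 5: C(5, 3) = 10; 10 < 25? YES
  n = 6: C(6, 3) = 20; 20 < 25? YES
  n = 7: C(7, 3) = 35; 35 < 25? NO
  n = 8: C(8, 3) = 56; 56 < 25? NO
  n = 9: C(9, 3) = 84; 84 < 25? NO
The largest n with C(n, 3) < 25 is n = 6 (where E[X] = 4/5 ≈ 0.800000). Hence R_5(3) > 6, i.e. R_5(3) ≥ 7.

Largest n = 6; hence R_5(3) > 6.


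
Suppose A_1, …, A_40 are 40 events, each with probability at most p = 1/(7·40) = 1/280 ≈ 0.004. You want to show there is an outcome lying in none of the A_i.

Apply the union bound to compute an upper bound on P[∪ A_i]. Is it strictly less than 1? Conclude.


Union bound: P[∪_{i=1}^{40} A_i] ≤ Σ_i P[A_i] ≤ 40·p = 40·(1/280) = 1/7.
Numerically: 1/7 ≈ 0.143.
Is 1/7 < 1? YES.
Since P[∪ A_i] ≤ 1/7 < 1, the complement has P[∩ A_i^c] ≥ 1 − 1/7 = 6/7 > 0, so some outcome avoids every A_i.

40·p = 1/7 ≈ 0.143; existence CERTIFIED by the union bound.


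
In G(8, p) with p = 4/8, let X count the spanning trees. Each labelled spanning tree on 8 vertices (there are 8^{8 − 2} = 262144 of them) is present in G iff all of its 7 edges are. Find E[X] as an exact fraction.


K_8 has 8^{8 − 2} = 262144 labelled spanning trees.
For each such spanning tree H, let X_H = 1 if all 7 edges of H are present in G. Then P[X_H = 1] = p^{7} = (1/2)^{7} = 1/128.
By linearity of expectation: E[X] = Σ_H E[X_H] = 262144 · p^{7} = 262144 · 1/128 = 2048.
Numerically: E[X] ≈ 2048.

E[X] = 262144 · (1/2)^{7} = 2048 ≈ 2048.


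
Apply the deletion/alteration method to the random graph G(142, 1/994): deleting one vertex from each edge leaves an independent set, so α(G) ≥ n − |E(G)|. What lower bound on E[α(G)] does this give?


E[|E(G)|] = C(142, 2)·p = 10011 · (1/994) = 141/14.
E[α(G)] ≥ n − E[|E(G)|] = 142 − 141/14 = 1847/14.
Numerically: ≈ 131.929.
(This is only a lower bound; the true E[α(G)] may be larger.)

E[α(G)] ≥ 1847/14 ≈ 131.929.


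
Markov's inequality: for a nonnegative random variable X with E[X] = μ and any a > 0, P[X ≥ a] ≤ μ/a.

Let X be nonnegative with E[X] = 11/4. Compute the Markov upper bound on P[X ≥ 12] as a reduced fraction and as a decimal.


μ = E[X] = 11/4, a = 12.
Markov: P[X ≥ 12] ≤ μ/a = (11/4)/12 = 11/48.
Numerically: ≈ 0.229.
(Since a = 12 > μ = 2.750, the bound 11/48 is < 1 and informative.)

P[X ≥ 12] ≤ 11/48 ≈ 0.229.


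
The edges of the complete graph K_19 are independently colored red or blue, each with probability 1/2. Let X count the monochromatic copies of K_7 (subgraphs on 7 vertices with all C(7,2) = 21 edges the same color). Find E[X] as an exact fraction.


Let X = Σ_S X_S over the C(19, 7) = 50388 subsets S of size 7, where X_S = 1 if the K_7 on S is monochromatic.
For a fixed S, the K_7 on S has C(7, 2) = 21 edges. P[all 21 edges red] = (1/2)^21, and likewise for blue, so P[monochromatic] = 2·(1/2)^21 = 2^{1 − 21} = 1/1048576.
Summing: E[X] = C(19, 7) · 2^{1 − 21} = 50388 · 1/1048576 = 12597/262144.
Numerically: E[X] ≈ 0.0481.

E[X] = C(19,7)·2^(1−C(7,2)) = 12597/262144 ≈ 0.0481.


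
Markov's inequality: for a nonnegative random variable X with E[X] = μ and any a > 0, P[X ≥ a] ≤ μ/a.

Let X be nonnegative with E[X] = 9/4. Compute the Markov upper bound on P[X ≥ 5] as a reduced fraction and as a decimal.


μ = E[X] = 9/4, a = 5.
Markov: P[X ≥ 5] ≤ μ/a = (9/4)/5 = 9/20.
Numerically: ≈ 0.4500.
(Since a = 5 > μ = 2.2500, the bound 9/20 is < 1 and informative.)

P[X ≥ 5] ≤ 9/20 ≈ 0.4500.


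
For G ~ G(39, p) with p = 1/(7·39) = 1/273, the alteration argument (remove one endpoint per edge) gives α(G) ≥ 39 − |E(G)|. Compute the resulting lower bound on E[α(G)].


E[|E(G)|] = C(39, 2)·p = 741 · (1/273) = 19/7.
E[α(G)] ≥ n − E[|E(G)|] = 39 − 19/7 = 254/7.
Numerically: ≈ 36.2857.
(This is only a lower bound; the true E[α(G)] may be larger.)

E[α(G)] ≥ 254/7 ≈ 36.2857.


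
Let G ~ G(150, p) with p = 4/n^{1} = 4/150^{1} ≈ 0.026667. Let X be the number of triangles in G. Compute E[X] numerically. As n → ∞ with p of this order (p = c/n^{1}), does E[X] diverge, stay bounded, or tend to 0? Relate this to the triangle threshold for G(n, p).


Number of potential triangles: C(150, 3) = 551300.
Each occurs with probability p³ ≈ (0.026667)³ ≈ 1.8962963e-05.
By linearity: E[X] = C(150, 3)·p³ ≈ 551300 · 1.8962963e-05 ≈ 10.45428.
Here α = 1, so p = 4/n is exactly at the triangle threshold p ~ 1/n. Asymptotically E[X] → c³/6 = 4³/6 = 32/3 ≈ 10.66667, a bounded constant. In this regime the triangle count is asymptotically Poisson(c³/6).

E[X] ≈ 10.45428; in regime p = Θ(1/n^{1}) E[X] stays bounded (at the triangle threshold p ~ 1/n).
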